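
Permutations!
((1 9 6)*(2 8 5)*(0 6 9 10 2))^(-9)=((0 6 1 10 2 8 5))^(-9)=(0 8 10 6 5 2 1)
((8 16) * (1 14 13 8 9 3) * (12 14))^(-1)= (1 3 9 16 8 13 14 12)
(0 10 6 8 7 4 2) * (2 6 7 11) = (0 10 7 4 6 8 11 2) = [10, 1, 0, 3, 6, 5, 8, 4, 11, 9, 7, 2]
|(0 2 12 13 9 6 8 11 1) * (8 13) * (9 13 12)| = 8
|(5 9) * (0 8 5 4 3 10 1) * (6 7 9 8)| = 8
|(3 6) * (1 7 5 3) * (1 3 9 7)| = 6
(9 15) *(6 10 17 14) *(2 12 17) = (2 12 17 14 6 10)(9 15) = [0, 1, 12, 3, 4, 5, 10, 7, 8, 15, 2, 11, 17, 13, 6, 9, 16, 14]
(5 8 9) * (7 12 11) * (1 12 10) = (1 12 11 7 10)(5 8 9) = [0, 12, 2, 3, 4, 8, 6, 10, 9, 5, 1, 7, 11]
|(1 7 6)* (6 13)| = 4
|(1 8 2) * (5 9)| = |(1 8 2)(5 9)| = 6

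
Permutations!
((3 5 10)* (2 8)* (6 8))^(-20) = (2 6 8)(3 5 10)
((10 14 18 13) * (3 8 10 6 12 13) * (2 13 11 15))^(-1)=(2 15 11 12 6 13)(3 18 14 10 8)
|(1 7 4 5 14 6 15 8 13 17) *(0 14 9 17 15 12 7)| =30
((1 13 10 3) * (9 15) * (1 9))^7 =(1 13 10 3 9 15)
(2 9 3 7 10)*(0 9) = (0 9 3 7 10 2) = [9, 1, 0, 7, 4, 5, 6, 10, 8, 3, 2]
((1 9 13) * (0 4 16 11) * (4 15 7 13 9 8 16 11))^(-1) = ((0 15 7 13 1 8 16 4 11))^(-1) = (0 11 4 16 8 1 13 7 15)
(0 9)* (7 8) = [9, 1, 2, 3, 4, 5, 6, 8, 7, 0] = (0 9)(7 8)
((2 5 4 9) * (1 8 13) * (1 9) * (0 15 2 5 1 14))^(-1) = ((0 15 2 1 8 13 9 5 4 14))^(-1) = (0 14 4 5 9 13 8 1 2 15)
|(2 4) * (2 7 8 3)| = 5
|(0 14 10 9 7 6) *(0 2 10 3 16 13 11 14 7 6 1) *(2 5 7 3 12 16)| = 45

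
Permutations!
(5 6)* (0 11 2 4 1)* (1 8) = (0 11 2 4 8 1)(5 6) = [11, 0, 4, 3, 8, 6, 5, 7, 1, 9, 10, 2]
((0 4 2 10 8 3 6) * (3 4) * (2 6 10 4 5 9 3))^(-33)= (0 6 4 2)(3 8 9 10 5)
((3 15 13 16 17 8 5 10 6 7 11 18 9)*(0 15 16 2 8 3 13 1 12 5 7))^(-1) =((0 15 1 12 5 10 6)(2 8 7 11 18 9 13)(3 16 17))^(-1) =(0 6 10 5 12 1 15)(2 13 9 18 11 7 8)(3 17 16)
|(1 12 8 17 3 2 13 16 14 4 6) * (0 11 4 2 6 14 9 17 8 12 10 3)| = |(0 11 4 14 2 13 16 9 17)(1 10 3 6)| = 36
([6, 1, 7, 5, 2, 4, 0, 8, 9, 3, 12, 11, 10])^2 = (12)(2 8 3 4 7 9 5)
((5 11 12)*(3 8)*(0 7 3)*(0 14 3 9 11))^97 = ((0 7 9 11 12 5)(3 8 14))^97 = (0 7 9 11 12 5)(3 8 14)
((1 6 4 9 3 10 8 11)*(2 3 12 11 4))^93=((1 6 2 3 10 8 4 9 12 11))^93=(1 3 4 11 2 8 12 6 10 9)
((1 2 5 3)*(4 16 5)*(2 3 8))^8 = ((1 3)(2 4 16 5 8))^8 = (2 5 4 8 16)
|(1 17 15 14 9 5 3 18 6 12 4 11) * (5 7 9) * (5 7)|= 13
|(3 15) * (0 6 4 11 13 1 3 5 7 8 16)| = |(0 6 4 11 13 1 3 15 5 7 8 16)| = 12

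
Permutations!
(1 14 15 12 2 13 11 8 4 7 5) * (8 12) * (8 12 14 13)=(1 13 11 14 15 12 2 8 4 7 5)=[0, 13, 8, 3, 7, 1, 6, 5, 4, 9, 10, 14, 2, 11, 15, 12]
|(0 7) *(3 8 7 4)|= |(0 4 3 8 7)|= 5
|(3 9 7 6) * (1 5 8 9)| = 7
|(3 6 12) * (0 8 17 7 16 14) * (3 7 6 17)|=9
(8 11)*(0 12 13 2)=(0 12 13 2)(8 11)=[12, 1, 0, 3, 4, 5, 6, 7, 11, 9, 10, 8, 13, 2]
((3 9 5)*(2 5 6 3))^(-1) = ((2 5)(3 9 6))^(-1) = (2 5)(3 6 9)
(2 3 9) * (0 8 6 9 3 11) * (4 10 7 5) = (0 8 6 9 2 11)(4 10 7 5) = [8, 1, 11, 3, 10, 4, 9, 5, 6, 2, 7, 0]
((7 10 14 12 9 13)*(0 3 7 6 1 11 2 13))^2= ((0 3 7 10 14 12 9)(1 11 2 13 6))^2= (0 7 14 9 3 10 12)(1 2 6 11 13)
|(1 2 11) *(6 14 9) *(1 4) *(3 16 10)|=12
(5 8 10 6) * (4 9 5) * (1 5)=(1 5 8 10 6 4 9)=[0, 5, 2, 3, 9, 8, 4, 7, 10, 1, 6]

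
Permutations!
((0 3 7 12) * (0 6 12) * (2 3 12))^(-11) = (0 12 6 2 3 7)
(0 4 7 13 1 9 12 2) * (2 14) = (0 4 7 13 1 9 12 14 2) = [4, 9, 0, 3, 7, 5, 6, 13, 8, 12, 10, 11, 14, 1, 2]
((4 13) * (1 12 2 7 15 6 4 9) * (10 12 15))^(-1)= ((1 15 6 4 13 9)(2 7 10 12))^(-1)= (1 9 13 4 6 15)(2 12 10 7)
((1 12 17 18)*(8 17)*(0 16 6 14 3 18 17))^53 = ((0 16 6 14 3 18 1 12 8))^53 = (0 8 12 1 18 3 14 6 16)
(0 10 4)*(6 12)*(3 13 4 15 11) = (0 10 15 11 3 13 4)(6 12) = [10, 1, 2, 13, 0, 5, 12, 7, 8, 9, 15, 3, 6, 4, 14, 11]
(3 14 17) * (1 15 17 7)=(1 15 17 3 14 7)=[0, 15, 2, 14, 4, 5, 6, 1, 8, 9, 10, 11, 12, 13, 7, 17, 16, 3]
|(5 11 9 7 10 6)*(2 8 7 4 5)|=|(2 8 7 10 6)(4 5 11 9)|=20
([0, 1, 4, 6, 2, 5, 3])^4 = [0, 1, 2, 3, 4, 5, 6]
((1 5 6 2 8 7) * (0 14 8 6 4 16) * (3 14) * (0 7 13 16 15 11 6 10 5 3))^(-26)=((1 3 14 8 13 16 7)(2 10 5 4 15 11 6))^(-26)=(1 14 13 7 3 8 16)(2 5 15 6 10 4 11)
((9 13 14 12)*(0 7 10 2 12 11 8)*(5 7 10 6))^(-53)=(0 10 2 12 9 13 14 11 8)(5 7 6)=((0 10 2 12 9 13 14 11 8)(5 7 6))^(-53)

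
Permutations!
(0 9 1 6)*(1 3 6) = (0 9 3 6) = [9, 1, 2, 6, 4, 5, 0, 7, 8, 3]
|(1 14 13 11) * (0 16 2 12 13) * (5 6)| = 8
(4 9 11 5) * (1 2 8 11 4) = (1 2 8 11 5)(4 9) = [0, 2, 8, 3, 9, 1, 6, 7, 11, 4, 10, 5]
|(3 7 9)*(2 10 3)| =5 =|(2 10 3 7 9)|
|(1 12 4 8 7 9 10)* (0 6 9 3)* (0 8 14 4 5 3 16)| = |(0 6 9 10 1 12 5 3 8 7 16)(4 14)| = 22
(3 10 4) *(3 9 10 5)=[0, 1, 2, 5, 9, 3, 6, 7, 8, 10, 4]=(3 5)(4 9 10)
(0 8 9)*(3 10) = [8, 1, 2, 10, 4, 5, 6, 7, 9, 0, 3] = (0 8 9)(3 10)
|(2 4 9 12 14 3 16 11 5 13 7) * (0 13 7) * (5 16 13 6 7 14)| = 22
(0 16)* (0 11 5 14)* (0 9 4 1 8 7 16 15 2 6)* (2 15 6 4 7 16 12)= (0 6)(1 8 16 11 5 14 9 7 12 2 4)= [6, 8, 4, 3, 1, 14, 0, 12, 16, 7, 10, 5, 2, 13, 9, 15, 11]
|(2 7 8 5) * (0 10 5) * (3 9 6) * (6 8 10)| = 20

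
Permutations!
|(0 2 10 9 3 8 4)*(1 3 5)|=|(0 2 10 9 5 1 3 8 4)|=9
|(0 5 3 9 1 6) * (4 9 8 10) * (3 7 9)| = 12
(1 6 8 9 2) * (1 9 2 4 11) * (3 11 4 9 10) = (1 6 8 2 10 3 11) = [0, 6, 10, 11, 4, 5, 8, 7, 2, 9, 3, 1]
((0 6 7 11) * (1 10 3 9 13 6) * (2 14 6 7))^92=(0 9)(1 13)(2 6 14)(3 11)(7 10)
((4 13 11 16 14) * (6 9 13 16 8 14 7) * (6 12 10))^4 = ((4 16 7 12 10 6 9 13 11 8 14))^4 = (4 10 11 16 6 8 7 9 14 12 13)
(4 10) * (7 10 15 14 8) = [0, 1, 2, 3, 15, 5, 6, 10, 7, 9, 4, 11, 12, 13, 8, 14] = (4 15 14 8 7 10)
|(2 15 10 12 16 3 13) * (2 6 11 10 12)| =9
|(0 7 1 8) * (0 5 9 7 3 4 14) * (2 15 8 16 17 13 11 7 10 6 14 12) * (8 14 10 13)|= 126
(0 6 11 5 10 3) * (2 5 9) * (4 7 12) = (0 6 11 9 2 5 10 3)(4 7 12) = [6, 1, 5, 0, 7, 10, 11, 12, 8, 2, 3, 9, 4]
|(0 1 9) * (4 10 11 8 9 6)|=8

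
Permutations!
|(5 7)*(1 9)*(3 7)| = 6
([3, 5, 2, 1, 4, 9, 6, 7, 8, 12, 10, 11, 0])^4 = (0 9 1)(3 12 5)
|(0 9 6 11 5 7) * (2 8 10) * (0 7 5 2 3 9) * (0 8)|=8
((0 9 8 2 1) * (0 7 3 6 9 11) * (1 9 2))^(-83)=(0 11)(1 7 3 6 2 9 8)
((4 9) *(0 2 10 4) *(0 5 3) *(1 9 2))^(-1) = ((0 1 9 5 3)(2 10 4))^(-1) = (0 3 5 9 1)(2 4 10)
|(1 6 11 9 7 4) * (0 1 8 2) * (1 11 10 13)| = |(0 11 9 7 4 8 2)(1 6 10 13)| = 28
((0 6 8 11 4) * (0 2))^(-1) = (0 2 4 11 8 6)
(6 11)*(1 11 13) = (1 11 6 13) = [0, 11, 2, 3, 4, 5, 13, 7, 8, 9, 10, 6, 12, 1]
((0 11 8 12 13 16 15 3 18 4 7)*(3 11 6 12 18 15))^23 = (0 7 4 18 8 11 15 3 16 13 12 6)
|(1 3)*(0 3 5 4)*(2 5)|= 6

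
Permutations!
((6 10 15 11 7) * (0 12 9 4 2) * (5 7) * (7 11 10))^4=(15)(0 2 4 9 12)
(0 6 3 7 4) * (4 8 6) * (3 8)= [4, 1, 2, 7, 0, 5, 8, 3, 6]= (0 4)(3 7)(6 8)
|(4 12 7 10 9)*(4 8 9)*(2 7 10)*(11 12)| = 4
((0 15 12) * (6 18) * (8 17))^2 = (18)(0 12 15)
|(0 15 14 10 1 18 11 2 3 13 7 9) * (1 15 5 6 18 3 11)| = |(0 5 6 18 1 3 13 7 9)(2 11)(10 15 14)| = 18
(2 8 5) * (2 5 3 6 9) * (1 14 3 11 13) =(1 14 3 6 9 2 8 11 13) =[0, 14, 8, 6, 4, 5, 9, 7, 11, 2, 10, 13, 12, 1, 3]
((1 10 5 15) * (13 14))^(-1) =((1 10 5 15)(13 14))^(-1) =(1 15 5 10)(13 14)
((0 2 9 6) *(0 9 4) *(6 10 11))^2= ((0 2 4)(6 9 10 11))^2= (0 4 2)(6 10)(9 11)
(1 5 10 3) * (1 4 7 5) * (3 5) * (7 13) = (3 4 13 7)(5 10) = [0, 1, 2, 4, 13, 10, 6, 3, 8, 9, 5, 11, 12, 7]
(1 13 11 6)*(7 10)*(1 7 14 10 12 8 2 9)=(1 13 11 6 7 12 8 2 9)(10 14)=[0, 13, 9, 3, 4, 5, 7, 12, 2, 1, 14, 6, 8, 11, 10]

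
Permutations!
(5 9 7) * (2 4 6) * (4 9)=(2 9 7 5 4 6)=[0, 1, 9, 3, 6, 4, 2, 5, 8, 7]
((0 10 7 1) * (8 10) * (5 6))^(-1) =(0 1 7 10 8)(5 6)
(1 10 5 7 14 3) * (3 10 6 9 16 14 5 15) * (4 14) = (1 6 9 16 4 14 10 15 3)(5 7) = [0, 6, 2, 1, 14, 7, 9, 5, 8, 16, 15, 11, 12, 13, 10, 3, 4]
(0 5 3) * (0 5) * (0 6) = (0 6)(3 5) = [6, 1, 2, 5, 4, 3, 0]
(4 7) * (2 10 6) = (2 10 6)(4 7) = [0, 1, 10, 3, 7, 5, 2, 4, 8, 9, 6]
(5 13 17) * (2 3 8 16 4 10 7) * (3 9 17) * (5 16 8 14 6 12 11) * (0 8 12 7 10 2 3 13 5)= [8, 1, 9, 14, 2, 5, 7, 3, 12, 17, 10, 0, 11, 13, 6, 15, 4, 16]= (0 8 12 11)(2 9 17 16 4)(3 14 6 7)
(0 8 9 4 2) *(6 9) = (0 8 6 9 4 2) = [8, 1, 0, 3, 2, 5, 9, 7, 6, 4]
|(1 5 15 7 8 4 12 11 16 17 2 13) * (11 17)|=10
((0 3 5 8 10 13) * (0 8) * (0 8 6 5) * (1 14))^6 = ((0 3)(1 14)(5 8 10 13 6))^6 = (14)(5 8 10 13 6)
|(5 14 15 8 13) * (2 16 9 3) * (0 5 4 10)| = 8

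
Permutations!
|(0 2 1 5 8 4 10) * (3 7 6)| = 21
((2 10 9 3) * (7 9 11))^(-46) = ((2 10 11 7 9 3))^(-46) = (2 11 9)(3 10 7)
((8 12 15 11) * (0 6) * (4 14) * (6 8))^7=(0 8 12 15 11 6)(4 14)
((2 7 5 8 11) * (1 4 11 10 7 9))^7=((1 4 11 2 9)(5 8 10 7))^7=(1 11 9 4 2)(5 7 10 8)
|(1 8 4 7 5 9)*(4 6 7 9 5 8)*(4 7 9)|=|(1 7 8 6 9)|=5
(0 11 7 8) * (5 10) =(0 11 7 8)(5 10) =[11, 1, 2, 3, 4, 10, 6, 8, 0, 9, 5, 7]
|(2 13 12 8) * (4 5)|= |(2 13 12 8)(4 5)|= 4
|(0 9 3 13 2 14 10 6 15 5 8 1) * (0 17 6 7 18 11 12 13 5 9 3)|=72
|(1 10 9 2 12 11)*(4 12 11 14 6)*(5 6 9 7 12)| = 24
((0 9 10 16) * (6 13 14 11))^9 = (0 9 10 16)(6 13 14 11) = ((0 9 10 16)(6 13 14 11))^9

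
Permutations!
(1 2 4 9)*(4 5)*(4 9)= (1 2 5 9)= [0, 2, 5, 3, 4, 9, 6, 7, 8, 1]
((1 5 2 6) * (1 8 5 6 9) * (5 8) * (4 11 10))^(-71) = ((1 6 5 2 9)(4 11 10))^(-71) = (1 9 2 5 6)(4 11 10)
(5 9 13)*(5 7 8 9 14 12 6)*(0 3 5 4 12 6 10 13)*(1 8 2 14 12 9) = (0 3 5 12 10 13 7 2 14 6 4 9)(1 8) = [3, 8, 14, 5, 9, 12, 4, 2, 1, 0, 13, 11, 10, 7, 6]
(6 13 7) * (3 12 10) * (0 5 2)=(0 5 2)(3 12 10)(6 13 7)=[5, 1, 0, 12, 4, 2, 13, 6, 8, 9, 3, 11, 10, 7]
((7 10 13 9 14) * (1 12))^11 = ((1 12)(7 10 13 9 14))^11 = (1 12)(7 10 13 9 14)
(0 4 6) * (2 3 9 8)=(0 4 6)(2 3 9 8)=[4, 1, 3, 9, 6, 5, 0, 7, 2, 8]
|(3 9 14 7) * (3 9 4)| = |(3 4)(7 9 14)| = 6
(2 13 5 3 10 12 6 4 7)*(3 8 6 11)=(2 13 5 8 6 4 7)(3 10 12 11)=[0, 1, 13, 10, 7, 8, 4, 2, 6, 9, 12, 3, 11, 5]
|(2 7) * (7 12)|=3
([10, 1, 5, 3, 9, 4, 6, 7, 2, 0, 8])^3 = [2, 1, 9, 3, 10, 0, 6, 7, 4, 8, 5]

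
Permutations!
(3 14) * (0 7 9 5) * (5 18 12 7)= (0 5)(3 14)(7 9 18 12)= [5, 1, 2, 14, 4, 0, 6, 9, 8, 18, 10, 11, 7, 13, 3, 15, 16, 17, 12]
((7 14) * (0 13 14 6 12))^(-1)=(0 12 6 7 14 13)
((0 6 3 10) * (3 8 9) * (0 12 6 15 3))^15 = (0 9 8 6 12 10 3 15)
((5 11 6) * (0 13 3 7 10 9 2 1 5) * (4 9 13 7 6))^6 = ((0 7 10 13 3 6)(1 5 11 4 9 2))^6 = (13)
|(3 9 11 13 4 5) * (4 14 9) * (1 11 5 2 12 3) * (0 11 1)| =12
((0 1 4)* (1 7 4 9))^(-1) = (0 4 7)(1 9)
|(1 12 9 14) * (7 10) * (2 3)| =4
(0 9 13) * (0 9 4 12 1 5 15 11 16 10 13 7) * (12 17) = (0 4 17 12 1 5 15 11 16 10 13 9 7) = [4, 5, 2, 3, 17, 15, 6, 0, 8, 7, 13, 16, 1, 9, 14, 11, 10, 12]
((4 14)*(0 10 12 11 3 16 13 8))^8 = (16)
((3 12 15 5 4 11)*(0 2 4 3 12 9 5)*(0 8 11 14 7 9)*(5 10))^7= ((0 2 4 14 7 9 10 5 3)(8 11 12 15))^7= (0 5 9 14 2 3 10 7 4)(8 15 12 11)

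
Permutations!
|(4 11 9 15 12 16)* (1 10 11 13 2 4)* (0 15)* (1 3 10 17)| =24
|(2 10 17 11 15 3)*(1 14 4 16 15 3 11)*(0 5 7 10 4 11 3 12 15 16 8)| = |(0 5 7 10 17 1 14 11 12 15 3 2 4 8)| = 14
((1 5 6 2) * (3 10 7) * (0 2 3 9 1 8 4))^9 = (0 2 8 4)(1 6 10 9 5 3 7)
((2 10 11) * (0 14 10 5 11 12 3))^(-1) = (0 3 12 10 14)(2 11 5) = ((0 14 10 12 3)(2 5 11))^(-1)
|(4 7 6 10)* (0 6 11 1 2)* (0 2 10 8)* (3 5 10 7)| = 12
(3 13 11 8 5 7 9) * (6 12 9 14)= [0, 1, 2, 13, 4, 7, 12, 14, 5, 3, 10, 8, 9, 11, 6]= (3 13 11 8 5 7 14 6 12 9)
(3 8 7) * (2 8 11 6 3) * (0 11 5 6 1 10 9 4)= (0 11 1 10 9 4)(2 8 7)(3 5 6)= [11, 10, 8, 5, 0, 6, 3, 2, 7, 4, 9, 1]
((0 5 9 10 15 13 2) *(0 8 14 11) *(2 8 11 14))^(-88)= ((0 5 9 10 15 13 8 2 11))^(-88)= (0 9 15 8 11 5 10 13 2)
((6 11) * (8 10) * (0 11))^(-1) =(0 6 11)(8 10)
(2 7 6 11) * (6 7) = (2 6 11) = [0, 1, 6, 3, 4, 5, 11, 7, 8, 9, 10, 2]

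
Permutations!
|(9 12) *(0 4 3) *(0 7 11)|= 10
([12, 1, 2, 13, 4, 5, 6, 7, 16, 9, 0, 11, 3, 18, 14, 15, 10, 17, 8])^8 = (18)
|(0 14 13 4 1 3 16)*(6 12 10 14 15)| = 11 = |(0 15 6 12 10 14 13 4 1 3 16)|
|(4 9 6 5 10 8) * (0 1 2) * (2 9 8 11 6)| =4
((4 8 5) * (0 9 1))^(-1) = (0 1 9)(4 5 8)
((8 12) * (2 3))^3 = (2 3)(8 12) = ((2 3)(8 12))^3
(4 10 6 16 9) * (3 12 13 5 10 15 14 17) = (3 12 13 5 10 6 16 9 4 15 14 17) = [0, 1, 2, 12, 15, 10, 16, 7, 8, 4, 6, 11, 13, 5, 17, 14, 9, 3]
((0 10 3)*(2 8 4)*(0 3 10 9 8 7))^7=((10)(0 9 8 4 2 7))^7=(10)(0 9 8 4 2 7)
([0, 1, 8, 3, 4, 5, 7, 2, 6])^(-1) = [0, 1, 7, 3, 4, 5, 8, 6, 2]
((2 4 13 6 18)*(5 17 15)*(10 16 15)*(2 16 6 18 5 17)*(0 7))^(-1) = ((0 7)(2 4 13 18 16 15 17 10 6 5))^(-1) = (0 7)(2 5 6 10 17 15 16 18 13 4)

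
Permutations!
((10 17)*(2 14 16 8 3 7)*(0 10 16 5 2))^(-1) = (0 7 3 8 16 17 10)(2 5 14)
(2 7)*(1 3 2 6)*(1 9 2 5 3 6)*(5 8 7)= (1 6 9 2 5 3 8 7)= [0, 6, 5, 8, 4, 3, 9, 1, 7, 2]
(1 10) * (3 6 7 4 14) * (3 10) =(1 3 6 7 4 14 10) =[0, 3, 2, 6, 14, 5, 7, 4, 8, 9, 1, 11, 12, 13, 10]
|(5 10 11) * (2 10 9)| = |(2 10 11 5 9)| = 5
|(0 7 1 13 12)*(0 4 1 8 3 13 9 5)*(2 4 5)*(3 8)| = |(0 7 3 13 12 5)(1 9 2 4)| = 12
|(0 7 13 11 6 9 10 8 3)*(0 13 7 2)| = 14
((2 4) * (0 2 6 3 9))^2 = (0 4 3)(2 6 9)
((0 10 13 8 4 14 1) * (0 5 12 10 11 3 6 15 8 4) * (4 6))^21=(0 10 4 15 5 11 13 14 8 12 3 6 1)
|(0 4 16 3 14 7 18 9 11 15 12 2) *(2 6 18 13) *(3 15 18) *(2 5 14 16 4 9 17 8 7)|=55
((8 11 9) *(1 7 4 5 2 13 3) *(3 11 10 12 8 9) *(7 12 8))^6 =((1 12 7 4 5 2 13 11 3)(8 10))^6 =(1 13 4)(2 7 3)(5 12 11)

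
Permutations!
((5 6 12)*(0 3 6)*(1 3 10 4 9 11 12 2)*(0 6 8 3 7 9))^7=(0 10 4)(1 2 6 5 12 11 9 7)(3 8)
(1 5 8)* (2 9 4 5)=(1 2 9 4 5 8)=[0, 2, 9, 3, 5, 8, 6, 7, 1, 4]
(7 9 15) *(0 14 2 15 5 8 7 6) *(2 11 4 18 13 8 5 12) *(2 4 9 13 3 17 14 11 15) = (0 11 9 12 4 18 3 17 14 15 6)(7 13 8) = [11, 1, 2, 17, 18, 5, 0, 13, 7, 12, 10, 9, 4, 8, 15, 6, 16, 14, 3]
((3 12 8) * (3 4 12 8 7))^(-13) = (3 4 7 8 12)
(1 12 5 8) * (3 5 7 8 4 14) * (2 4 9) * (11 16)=[0, 12, 4, 5, 14, 9, 6, 8, 1, 2, 10, 16, 7, 13, 3, 15, 11]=(1 12 7 8)(2 4 14 3 5 9)(11 16)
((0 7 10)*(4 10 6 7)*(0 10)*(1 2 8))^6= ((10)(0 4)(1 2 8)(6 7))^6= (10)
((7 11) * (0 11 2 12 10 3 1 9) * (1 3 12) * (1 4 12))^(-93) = ((0 11 7 2 4 12 10 1 9))^(-93) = (0 10 2)(1 4 11)(7 9 12)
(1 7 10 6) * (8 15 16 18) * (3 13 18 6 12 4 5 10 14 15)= (1 7 14 15 16 6)(3 13 18 8)(4 5 10 12)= [0, 7, 2, 13, 5, 10, 1, 14, 3, 9, 12, 11, 4, 18, 15, 16, 6, 17, 8]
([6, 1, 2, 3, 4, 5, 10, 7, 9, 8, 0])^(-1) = (0 10 6)(8 9)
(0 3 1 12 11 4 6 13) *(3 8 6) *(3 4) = [8, 12, 2, 1, 4, 5, 13, 7, 6, 9, 10, 3, 11, 0] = (0 8 6 13)(1 12 11 3)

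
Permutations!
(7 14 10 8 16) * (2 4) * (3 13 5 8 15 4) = [0, 1, 3, 13, 2, 8, 6, 14, 16, 9, 15, 11, 12, 5, 10, 4, 7] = (2 3 13 5 8 16 7 14 10 15 4)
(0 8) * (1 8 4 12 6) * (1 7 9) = [4, 8, 2, 3, 12, 5, 7, 9, 0, 1, 10, 11, 6] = (0 4 12 6 7 9 1 8)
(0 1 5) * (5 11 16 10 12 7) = (0 1 11 16 10 12 7 5) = [1, 11, 2, 3, 4, 0, 6, 5, 8, 9, 12, 16, 7, 13, 14, 15, 10]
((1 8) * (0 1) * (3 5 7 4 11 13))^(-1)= (0 8 1)(3 13 11 4 7 5)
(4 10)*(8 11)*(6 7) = (4 10)(6 7)(8 11) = [0, 1, 2, 3, 10, 5, 7, 6, 11, 9, 4, 8]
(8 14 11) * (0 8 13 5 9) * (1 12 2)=(0 8 14 11 13 5 9)(1 12 2)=[8, 12, 1, 3, 4, 9, 6, 7, 14, 0, 10, 13, 2, 5, 11]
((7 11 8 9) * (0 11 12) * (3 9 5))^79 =((0 11 8 5 3 9 7 12))^79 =(0 12 7 9 3 5 8 11)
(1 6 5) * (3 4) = [0, 6, 2, 4, 3, 1, 5] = (1 6 5)(3 4)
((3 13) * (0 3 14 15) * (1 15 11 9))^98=(0 13 11 1)(3 14 9 15)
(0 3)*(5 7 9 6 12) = (0 3)(5 7 9 6 12) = [3, 1, 2, 0, 4, 7, 12, 9, 8, 6, 10, 11, 5]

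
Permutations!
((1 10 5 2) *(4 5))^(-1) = (1 2 5 4 10)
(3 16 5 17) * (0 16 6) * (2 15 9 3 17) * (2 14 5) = (17)(0 16 2 15 9 3 6)(5 14) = [16, 1, 15, 6, 4, 14, 0, 7, 8, 3, 10, 11, 12, 13, 5, 9, 2, 17]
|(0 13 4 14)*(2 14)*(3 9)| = 10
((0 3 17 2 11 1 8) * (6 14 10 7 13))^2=((0 3 17 2 11 1 8)(6 14 10 7 13))^2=(0 17 11 8 3 2 1)(6 10 13 14 7)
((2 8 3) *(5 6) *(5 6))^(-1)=(2 3 8)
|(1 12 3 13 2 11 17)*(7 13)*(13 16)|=9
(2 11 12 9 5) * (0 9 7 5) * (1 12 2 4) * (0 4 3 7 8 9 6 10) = (0 6 10)(1 12 8 9 4)(2 11)(3 7 5) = [6, 12, 11, 7, 1, 3, 10, 5, 9, 4, 0, 2, 8]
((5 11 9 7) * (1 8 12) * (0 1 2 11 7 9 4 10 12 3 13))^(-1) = (0 13 3 8 1)(2 12 10 4 11)(5 7)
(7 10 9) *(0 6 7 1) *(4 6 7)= [7, 0, 2, 3, 6, 5, 4, 10, 8, 1, 9]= (0 7 10 9 1)(4 6)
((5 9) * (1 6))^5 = ((1 6)(5 9))^5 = (1 6)(5 9)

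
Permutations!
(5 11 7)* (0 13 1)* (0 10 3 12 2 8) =(0 13 1 10 3 12 2 8)(5 11 7) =[13, 10, 8, 12, 4, 11, 6, 5, 0, 9, 3, 7, 2, 1]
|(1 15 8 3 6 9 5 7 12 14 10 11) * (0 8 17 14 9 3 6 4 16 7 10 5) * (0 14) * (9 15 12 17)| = 8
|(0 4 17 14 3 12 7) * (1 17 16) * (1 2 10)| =11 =|(0 4 16 2 10 1 17 14 3 12 7)|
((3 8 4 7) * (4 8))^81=((8)(3 4 7))^81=(8)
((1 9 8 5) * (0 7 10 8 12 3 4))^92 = (0 10 5 9 3)(1 12 4 7 8)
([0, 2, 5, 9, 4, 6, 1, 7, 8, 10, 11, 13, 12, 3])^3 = (1 6 5 2)(3 11 9 13 10)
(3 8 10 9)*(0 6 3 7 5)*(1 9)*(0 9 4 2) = [6, 4, 0, 8, 2, 9, 3, 5, 10, 7, 1] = (0 6 3 8 10 1 4 2)(5 9 7)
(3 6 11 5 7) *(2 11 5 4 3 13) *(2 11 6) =[0, 1, 6, 2, 3, 7, 5, 13, 8, 9, 10, 4, 12, 11] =(2 6 5 7 13 11 4 3)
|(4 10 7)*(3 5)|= 6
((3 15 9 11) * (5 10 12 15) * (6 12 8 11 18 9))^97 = (3 10 11 5 8)(6 12 15)(9 18)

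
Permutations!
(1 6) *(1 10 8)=(1 6 10 8)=[0, 6, 2, 3, 4, 5, 10, 7, 1, 9, 8]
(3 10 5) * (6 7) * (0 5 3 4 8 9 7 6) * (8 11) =(0 5 4 11 8 9 7)(3 10) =[5, 1, 2, 10, 11, 4, 6, 0, 9, 7, 3, 8]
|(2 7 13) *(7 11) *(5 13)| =|(2 11 7 5 13)| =5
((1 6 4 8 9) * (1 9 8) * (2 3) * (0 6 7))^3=(9)(0 1 6 7 4)(2 3)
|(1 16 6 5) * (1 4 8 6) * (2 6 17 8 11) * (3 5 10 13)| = 8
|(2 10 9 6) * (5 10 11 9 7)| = 12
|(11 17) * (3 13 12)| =6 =|(3 13 12)(11 17)|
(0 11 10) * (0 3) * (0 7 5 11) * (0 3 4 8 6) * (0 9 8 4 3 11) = [11, 1, 2, 7, 4, 0, 9, 5, 6, 8, 3, 10] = (0 11 10 3 7 5)(6 9 8)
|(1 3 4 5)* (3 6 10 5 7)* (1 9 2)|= 6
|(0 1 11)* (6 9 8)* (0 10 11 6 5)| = 6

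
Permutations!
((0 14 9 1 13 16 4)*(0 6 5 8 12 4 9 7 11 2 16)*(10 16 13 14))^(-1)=((0 10 16 9 1 14 7 11 2 13)(4 6 5 8 12))^(-1)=(0 13 2 11 7 14 1 9 16 10)(4 12 8 5 6)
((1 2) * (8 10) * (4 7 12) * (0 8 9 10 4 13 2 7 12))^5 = ((0 8 4 12 13 2 1 7)(9 10))^5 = (0 2 4 7 13 8 1 12)(9 10)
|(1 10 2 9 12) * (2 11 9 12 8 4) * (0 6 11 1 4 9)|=6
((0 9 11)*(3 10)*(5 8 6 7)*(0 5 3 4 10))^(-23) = (0 9 11 5 8 6 7 3)(4 10)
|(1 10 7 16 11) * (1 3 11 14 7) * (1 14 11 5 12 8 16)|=|(1 10 14 7)(3 5 12 8 16 11)|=12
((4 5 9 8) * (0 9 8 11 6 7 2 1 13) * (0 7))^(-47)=((0 9 11 6)(1 13 7 2)(4 5 8))^(-47)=(0 9 11 6)(1 13 7 2)(4 5 8)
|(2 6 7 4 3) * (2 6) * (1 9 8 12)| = 4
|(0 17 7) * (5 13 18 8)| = |(0 17 7)(5 13 18 8)| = 12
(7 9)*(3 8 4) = (3 8 4)(7 9) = [0, 1, 2, 8, 3, 5, 6, 9, 4, 7]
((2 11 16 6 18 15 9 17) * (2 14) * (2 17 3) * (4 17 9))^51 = ((2 11 16 6 18 15 4 17 14 9 3))^51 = (2 17 6 3 4 16 9 15 11 14 18)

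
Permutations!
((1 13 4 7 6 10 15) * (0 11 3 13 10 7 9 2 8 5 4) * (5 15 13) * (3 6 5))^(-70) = (0 8 7 10 9 11 15 5 13 2 6 1 4)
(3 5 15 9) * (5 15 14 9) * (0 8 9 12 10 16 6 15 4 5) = (0 8 9 3 4 5 14 12 10 16 6 15) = [8, 1, 2, 4, 5, 14, 15, 7, 9, 3, 16, 11, 10, 13, 12, 0, 6]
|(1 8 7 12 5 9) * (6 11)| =6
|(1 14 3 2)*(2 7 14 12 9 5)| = |(1 12 9 5 2)(3 7 14)| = 15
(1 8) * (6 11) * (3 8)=(1 3 8)(6 11)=[0, 3, 2, 8, 4, 5, 11, 7, 1, 9, 10, 6]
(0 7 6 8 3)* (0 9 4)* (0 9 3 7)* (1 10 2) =(1 10 2)(4 9)(6 8 7) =[0, 10, 1, 3, 9, 5, 8, 6, 7, 4, 2]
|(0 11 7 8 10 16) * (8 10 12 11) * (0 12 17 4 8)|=15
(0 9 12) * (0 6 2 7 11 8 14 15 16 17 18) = (0 9 12 6 2 7 11 8 14 15 16 17 18) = [9, 1, 7, 3, 4, 5, 2, 11, 14, 12, 10, 8, 6, 13, 15, 16, 17, 18, 0]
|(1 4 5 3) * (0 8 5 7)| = 7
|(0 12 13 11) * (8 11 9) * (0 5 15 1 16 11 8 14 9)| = |(0 12 13)(1 16 11 5 15)(9 14)| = 30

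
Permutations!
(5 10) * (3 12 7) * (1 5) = (1 5 10)(3 12 7) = [0, 5, 2, 12, 4, 10, 6, 3, 8, 9, 1, 11, 7]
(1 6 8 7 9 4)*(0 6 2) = [6, 2, 0, 3, 1, 5, 8, 9, 7, 4] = (0 6 8 7 9 4 1 2)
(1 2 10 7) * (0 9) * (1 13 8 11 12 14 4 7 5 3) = (0 9)(1 2 10 5 3)(4 7 13 8 11 12 14) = [9, 2, 10, 1, 7, 3, 6, 13, 11, 0, 5, 12, 14, 8, 4]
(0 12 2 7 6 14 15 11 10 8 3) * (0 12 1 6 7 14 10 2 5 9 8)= (0 1 6 10)(2 14 15 11)(3 12 5 9 8)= [1, 6, 14, 12, 4, 9, 10, 7, 3, 8, 0, 2, 5, 13, 15, 11]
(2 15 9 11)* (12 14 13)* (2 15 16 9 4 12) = (2 16 9 11 15 4 12 14 13) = [0, 1, 16, 3, 12, 5, 6, 7, 8, 11, 10, 15, 14, 2, 13, 4, 9]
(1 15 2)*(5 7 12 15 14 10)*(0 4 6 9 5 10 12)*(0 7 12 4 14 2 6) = (0 14 4)(1 2)(5 12 15 6 9) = [14, 2, 1, 3, 0, 12, 9, 7, 8, 5, 10, 11, 15, 13, 4, 6]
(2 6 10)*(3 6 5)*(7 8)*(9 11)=(2 5 3 6 10)(7 8)(9 11)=[0, 1, 5, 6, 4, 3, 10, 8, 7, 11, 2, 9]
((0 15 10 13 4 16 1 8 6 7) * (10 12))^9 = ((0 15 12 10 13 4 16 1 8 6 7))^9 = (0 6 1 4 10 15 7 8 16 13 12)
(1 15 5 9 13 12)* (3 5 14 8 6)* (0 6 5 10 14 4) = [6, 15, 2, 10, 0, 9, 3, 7, 5, 13, 14, 11, 1, 12, 8, 4] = (0 6 3 10 14 8 5 9 13 12 1 15 4)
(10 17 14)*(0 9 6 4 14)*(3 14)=(0 9 6 4 3 14 10 17)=[9, 1, 2, 14, 3, 5, 4, 7, 8, 6, 17, 11, 12, 13, 10, 15, 16, 0]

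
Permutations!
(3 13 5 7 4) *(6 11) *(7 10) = (3 13 5 10 7 4)(6 11) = [0, 1, 2, 13, 3, 10, 11, 4, 8, 9, 7, 6, 12, 5]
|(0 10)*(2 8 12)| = 6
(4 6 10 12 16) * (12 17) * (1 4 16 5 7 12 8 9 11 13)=(1 4 6 10 17 8 9 11 13)(5 7 12)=[0, 4, 2, 3, 6, 7, 10, 12, 9, 11, 17, 13, 5, 1, 14, 15, 16, 8]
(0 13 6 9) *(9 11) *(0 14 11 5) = (0 13 6 5)(9 14 11) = [13, 1, 2, 3, 4, 0, 5, 7, 8, 14, 10, 9, 12, 6, 11]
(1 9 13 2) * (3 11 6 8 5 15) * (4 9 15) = (1 15 3 11 6 8 5 4 9 13 2) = [0, 15, 1, 11, 9, 4, 8, 7, 5, 13, 10, 6, 12, 2, 14, 3]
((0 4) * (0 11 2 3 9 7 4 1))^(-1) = (0 1)(2 11 4 7 9 3)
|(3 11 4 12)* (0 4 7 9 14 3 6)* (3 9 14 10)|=|(0 4 12 6)(3 11 7 14 9 10)|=12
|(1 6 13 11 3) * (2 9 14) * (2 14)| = |(14)(1 6 13 11 3)(2 9)| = 10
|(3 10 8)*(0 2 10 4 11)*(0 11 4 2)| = 4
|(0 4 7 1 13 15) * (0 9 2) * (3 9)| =|(0 4 7 1 13 15 3 9 2)| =9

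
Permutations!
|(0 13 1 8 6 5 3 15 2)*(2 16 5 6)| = 20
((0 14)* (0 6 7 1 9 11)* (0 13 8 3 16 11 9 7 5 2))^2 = (0 6 2 14 5)(3 11 8 16 13)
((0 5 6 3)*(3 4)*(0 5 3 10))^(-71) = (0 3 5 6 4 10)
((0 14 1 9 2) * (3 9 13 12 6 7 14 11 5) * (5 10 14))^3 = (0 14 12 5 2 10 13 7 9 11 1 6 3)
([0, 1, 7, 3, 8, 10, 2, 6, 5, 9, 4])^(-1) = [0, 1, 6, 3, 10, 8, 7, 2, 4, 9, 5]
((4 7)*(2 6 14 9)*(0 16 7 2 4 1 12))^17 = (0 7 12 16 1)(2 14 4 6 9)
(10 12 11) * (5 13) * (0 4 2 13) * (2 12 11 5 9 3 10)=[4, 1, 13, 10, 12, 0, 6, 7, 8, 3, 11, 2, 5, 9]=(0 4 12 5)(2 13 9 3 10 11)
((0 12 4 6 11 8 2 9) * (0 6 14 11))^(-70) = (0 4 11 2 6 12 14 8 9)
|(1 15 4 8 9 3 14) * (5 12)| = |(1 15 4 8 9 3 14)(5 12)| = 14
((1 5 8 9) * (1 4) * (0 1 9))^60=(9)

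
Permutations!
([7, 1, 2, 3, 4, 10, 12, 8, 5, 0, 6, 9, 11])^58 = (0 10 9 5 11 8 12 7 6)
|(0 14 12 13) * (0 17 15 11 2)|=8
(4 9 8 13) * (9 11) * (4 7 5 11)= [0, 1, 2, 3, 4, 11, 6, 5, 13, 8, 10, 9, 12, 7]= (5 11 9 8 13 7)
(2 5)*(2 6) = [0, 1, 5, 3, 4, 6, 2] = (2 5 6)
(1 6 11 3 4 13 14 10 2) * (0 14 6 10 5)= [14, 10, 1, 4, 13, 0, 11, 7, 8, 9, 2, 3, 12, 6, 5]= (0 14 5)(1 10 2)(3 4 13 6 11)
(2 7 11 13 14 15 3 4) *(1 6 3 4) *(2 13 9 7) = (1 6 3)(4 13 14 15)(7 11 9) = [0, 6, 2, 1, 13, 5, 3, 11, 8, 7, 10, 9, 12, 14, 15, 4]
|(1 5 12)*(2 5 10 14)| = 6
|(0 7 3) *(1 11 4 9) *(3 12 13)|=20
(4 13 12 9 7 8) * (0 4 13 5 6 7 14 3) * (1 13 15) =[4, 13, 2, 0, 5, 6, 7, 8, 15, 14, 10, 11, 9, 12, 3, 1] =(0 4 5 6 7 8 15 1 13 12 9 14 3)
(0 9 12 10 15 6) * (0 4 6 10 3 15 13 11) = [9, 1, 2, 15, 6, 5, 4, 7, 8, 12, 13, 0, 3, 11, 14, 10] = (0 9 12 3 15 10 13 11)(4 6)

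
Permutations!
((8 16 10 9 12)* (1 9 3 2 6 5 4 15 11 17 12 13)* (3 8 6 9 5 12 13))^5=((1 5 4 15 11 17 13)(2 9 3)(6 12)(8 16 10))^5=(1 17 15 5 13 11 4)(2 3 9)(6 12)(8 10 16)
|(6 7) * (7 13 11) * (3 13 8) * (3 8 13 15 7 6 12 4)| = 15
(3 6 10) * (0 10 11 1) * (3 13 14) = (0 10 13 14 3 6 11 1) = [10, 0, 2, 6, 4, 5, 11, 7, 8, 9, 13, 1, 12, 14, 3]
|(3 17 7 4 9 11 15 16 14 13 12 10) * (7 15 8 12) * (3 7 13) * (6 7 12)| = 30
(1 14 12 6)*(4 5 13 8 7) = (1 14 12 6)(4 5 13 8 7) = [0, 14, 2, 3, 5, 13, 1, 4, 7, 9, 10, 11, 6, 8, 12]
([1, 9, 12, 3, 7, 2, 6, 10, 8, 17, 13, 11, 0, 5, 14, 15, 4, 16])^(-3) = [5, 2, 10, 3, 9, 7, 6, 17, 8, 12, 16, 11, 13, 4, 14, 15, 1, 0]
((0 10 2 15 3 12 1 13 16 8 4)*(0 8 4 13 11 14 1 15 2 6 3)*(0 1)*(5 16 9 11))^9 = ((0 10 6 3 12 15 1 5 16 4 8 13 9 11 14))^9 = (0 4 3 9 1)(5 10 8 12 11)(6 13 15 14 16)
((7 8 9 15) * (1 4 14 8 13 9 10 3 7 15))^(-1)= (15)(1 9 13 7 3 10 8 14 4)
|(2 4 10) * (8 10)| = 4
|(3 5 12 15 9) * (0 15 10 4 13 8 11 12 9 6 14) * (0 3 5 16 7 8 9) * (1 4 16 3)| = |(0 15 6 14 1 4 13 9 5)(7 8 11 12 10 16)| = 18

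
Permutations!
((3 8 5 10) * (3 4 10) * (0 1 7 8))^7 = (0 1 7 8 5 3)(4 10)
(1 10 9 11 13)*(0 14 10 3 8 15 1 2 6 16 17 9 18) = (0 14 10 18)(1 3 8 15)(2 6 16 17 9 11 13) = [14, 3, 6, 8, 4, 5, 16, 7, 15, 11, 18, 13, 12, 2, 10, 1, 17, 9, 0]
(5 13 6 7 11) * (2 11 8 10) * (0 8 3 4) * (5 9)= (0 8 10 2 11 9 5 13 6 7 3 4)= [8, 1, 11, 4, 0, 13, 7, 3, 10, 5, 2, 9, 12, 6]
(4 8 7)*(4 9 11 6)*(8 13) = (4 13 8 7 9 11 6) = [0, 1, 2, 3, 13, 5, 4, 9, 7, 11, 10, 6, 12, 8]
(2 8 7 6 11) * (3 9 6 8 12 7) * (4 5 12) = [0, 1, 4, 9, 5, 12, 11, 8, 3, 6, 10, 2, 7] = (2 4 5 12 7 8 3 9 6 11)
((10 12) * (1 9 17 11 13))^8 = ((1 9 17 11 13)(10 12))^8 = (1 11 9 13 17)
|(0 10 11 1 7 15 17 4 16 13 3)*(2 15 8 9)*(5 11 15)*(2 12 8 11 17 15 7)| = |(0 10 7 11 1 2 5 17 4 16 13 3)(8 9 12)| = 12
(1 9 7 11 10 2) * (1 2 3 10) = (1 9 7 11)(3 10) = [0, 9, 2, 10, 4, 5, 6, 11, 8, 7, 3, 1]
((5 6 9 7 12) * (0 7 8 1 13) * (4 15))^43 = (0 1 9 5 7 13 8 6 12)(4 15)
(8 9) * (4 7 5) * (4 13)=[0, 1, 2, 3, 7, 13, 6, 5, 9, 8, 10, 11, 12, 4]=(4 7 5 13)(8 9)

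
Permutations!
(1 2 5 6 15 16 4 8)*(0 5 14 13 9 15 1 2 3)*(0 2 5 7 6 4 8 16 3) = (0 7 6 1)(2 14 13 9 15 3)(4 16 8 5) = [7, 0, 14, 2, 16, 4, 1, 6, 5, 15, 10, 11, 12, 9, 13, 3, 8]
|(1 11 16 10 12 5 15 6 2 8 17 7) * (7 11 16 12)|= 8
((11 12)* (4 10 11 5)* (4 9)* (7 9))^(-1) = ((4 10 11 12 5 7 9))^(-1) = (4 9 7 5 12 11 10)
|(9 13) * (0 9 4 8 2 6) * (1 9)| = 8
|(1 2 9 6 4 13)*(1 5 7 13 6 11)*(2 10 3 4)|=|(1 10 3 4 6 2 9 11)(5 7 13)|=24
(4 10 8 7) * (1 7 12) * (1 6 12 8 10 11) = [0, 7, 2, 3, 11, 5, 12, 4, 8, 9, 10, 1, 6] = (1 7 4 11)(6 12)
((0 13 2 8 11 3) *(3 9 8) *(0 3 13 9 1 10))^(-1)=(0 10 1 11 8 9)(2 13)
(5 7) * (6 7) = [0, 1, 2, 3, 4, 6, 7, 5] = (5 6 7)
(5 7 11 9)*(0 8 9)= (0 8 9 5 7 11)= [8, 1, 2, 3, 4, 7, 6, 11, 9, 5, 10, 0]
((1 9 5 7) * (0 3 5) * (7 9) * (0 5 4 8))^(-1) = (0 8 4 3)(1 7)(5 9)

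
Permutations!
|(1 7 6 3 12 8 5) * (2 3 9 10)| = 10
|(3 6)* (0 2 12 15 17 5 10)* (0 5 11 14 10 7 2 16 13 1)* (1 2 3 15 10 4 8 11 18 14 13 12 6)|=|(0 16 12 10 5 7 3 1)(2 6 15 17 18 14 4 8 11 13)|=40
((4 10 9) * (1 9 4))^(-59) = (1 9)(4 10)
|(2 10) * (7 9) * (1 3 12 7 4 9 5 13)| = 6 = |(1 3 12 7 5 13)(2 10)(4 9)|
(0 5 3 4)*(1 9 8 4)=(0 5 3 1 9 8 4)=[5, 9, 2, 1, 0, 3, 6, 7, 4, 8]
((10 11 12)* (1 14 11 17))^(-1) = (1 17 10 12 11 14)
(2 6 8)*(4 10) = (2 6 8)(4 10) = [0, 1, 6, 3, 10, 5, 8, 7, 2, 9, 4]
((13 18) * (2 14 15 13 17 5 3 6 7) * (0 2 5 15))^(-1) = ((0 2 14)(3 6 7 5)(13 18 17 15))^(-1) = (0 14 2)(3 5 7 6)(13 15 17 18)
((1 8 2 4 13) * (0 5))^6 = ((0 5)(1 8 2 4 13))^6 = (1 8 2 4 13)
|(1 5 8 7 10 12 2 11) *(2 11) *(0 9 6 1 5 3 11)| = 11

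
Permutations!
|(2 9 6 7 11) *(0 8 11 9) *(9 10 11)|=8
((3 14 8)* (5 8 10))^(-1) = (3 8 5 10 14)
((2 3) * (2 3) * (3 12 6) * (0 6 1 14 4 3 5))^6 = (1 14 4 3 12)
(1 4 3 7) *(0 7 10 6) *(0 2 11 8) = (0 7 1 4 3 10 6 2 11 8) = [7, 4, 11, 10, 3, 5, 2, 1, 0, 9, 6, 8]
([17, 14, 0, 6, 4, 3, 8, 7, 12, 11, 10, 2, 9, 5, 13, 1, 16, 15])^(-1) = (0 2 11 9 12 8 6 3 5 13 14 1 15 17)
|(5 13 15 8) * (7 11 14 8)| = 7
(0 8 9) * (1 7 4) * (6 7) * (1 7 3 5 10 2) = (0 8 9)(1 6 3 5 10 2)(4 7) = [8, 6, 1, 5, 7, 10, 3, 4, 9, 0, 2]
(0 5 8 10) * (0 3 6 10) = (0 5 8)(3 6 10) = [5, 1, 2, 6, 4, 8, 10, 7, 0, 9, 3]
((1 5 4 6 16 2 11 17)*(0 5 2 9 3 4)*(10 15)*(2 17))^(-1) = (0 5)(1 17)(2 11)(3 9 16 6 4)(10 15)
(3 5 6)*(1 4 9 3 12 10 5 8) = (1 4 9 3 8)(5 6 12 10) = [0, 4, 2, 8, 9, 6, 12, 7, 1, 3, 5, 11, 10]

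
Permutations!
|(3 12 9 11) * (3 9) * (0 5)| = 2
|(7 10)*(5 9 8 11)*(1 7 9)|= 7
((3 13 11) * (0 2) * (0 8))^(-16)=(0 8 2)(3 11 13)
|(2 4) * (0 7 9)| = |(0 7 9)(2 4)| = 6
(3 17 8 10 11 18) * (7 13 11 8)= (3 17 7 13 11 18)(8 10)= [0, 1, 2, 17, 4, 5, 6, 13, 10, 9, 8, 18, 12, 11, 14, 15, 16, 7, 3]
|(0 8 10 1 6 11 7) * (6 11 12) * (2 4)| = 6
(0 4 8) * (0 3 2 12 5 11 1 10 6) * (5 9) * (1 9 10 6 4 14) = (0 14 1 6)(2 12 10 4 8 3)(5 11 9) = [14, 6, 12, 2, 8, 11, 0, 7, 3, 5, 4, 9, 10, 13, 1]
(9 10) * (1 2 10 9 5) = (1 2 10 5) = [0, 2, 10, 3, 4, 1, 6, 7, 8, 9, 5]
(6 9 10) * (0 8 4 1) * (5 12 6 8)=[5, 0, 2, 3, 1, 12, 9, 7, 4, 10, 8, 11, 6]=(0 5 12 6 9 10 8 4 1)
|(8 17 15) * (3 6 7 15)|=6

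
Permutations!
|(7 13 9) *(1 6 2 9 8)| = 7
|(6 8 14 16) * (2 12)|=4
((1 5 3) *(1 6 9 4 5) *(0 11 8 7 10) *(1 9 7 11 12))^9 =(0 10 7 6 3 5 4 9 1 12)(8 11)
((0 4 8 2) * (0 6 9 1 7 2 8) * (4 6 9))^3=(1 9 2 7)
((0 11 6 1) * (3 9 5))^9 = (0 11 6 1)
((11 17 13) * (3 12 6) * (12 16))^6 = (17)(3 12)(6 16)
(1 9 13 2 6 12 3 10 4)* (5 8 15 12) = [0, 9, 6, 10, 1, 8, 5, 7, 15, 13, 4, 11, 3, 2, 14, 12] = (1 9 13 2 6 5 8 15 12 3 10 4)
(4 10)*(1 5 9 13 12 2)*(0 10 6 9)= (0 10 4 6 9 13 12 2 1 5)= [10, 5, 1, 3, 6, 0, 9, 7, 8, 13, 4, 11, 2, 12]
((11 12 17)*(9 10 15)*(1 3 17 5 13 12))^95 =((1 3 17 11)(5 13 12)(9 10 15))^95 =(1 11 17 3)(5 12 13)(9 15 10)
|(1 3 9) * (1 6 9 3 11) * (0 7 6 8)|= |(0 7 6 9 8)(1 11)|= 10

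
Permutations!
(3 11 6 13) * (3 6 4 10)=(3 11 4 10)(6 13)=[0, 1, 2, 11, 10, 5, 13, 7, 8, 9, 3, 4, 12, 6]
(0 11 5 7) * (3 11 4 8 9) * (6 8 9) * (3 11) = [4, 1, 2, 3, 9, 7, 8, 0, 6, 11, 10, 5] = (0 4 9 11 5 7)(6 8)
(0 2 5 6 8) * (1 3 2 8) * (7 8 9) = (0 9 7 8)(1 3 2 5 6) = [9, 3, 5, 2, 4, 6, 1, 8, 0, 7]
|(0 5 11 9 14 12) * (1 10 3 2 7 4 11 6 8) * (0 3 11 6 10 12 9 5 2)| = 18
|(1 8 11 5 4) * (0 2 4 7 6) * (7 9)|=|(0 2 4 1 8 11 5 9 7 6)|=10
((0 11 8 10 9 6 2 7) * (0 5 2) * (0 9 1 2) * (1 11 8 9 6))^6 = (0 2 11)(1 10 5)(7 9 8)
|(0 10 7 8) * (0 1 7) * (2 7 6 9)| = |(0 10)(1 6 9 2 7 8)| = 6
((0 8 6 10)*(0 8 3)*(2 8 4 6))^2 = ((0 3)(2 8)(4 6 10))^2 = (4 10 6)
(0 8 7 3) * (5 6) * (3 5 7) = (0 8 3)(5 6 7) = [8, 1, 2, 0, 4, 6, 7, 5, 3]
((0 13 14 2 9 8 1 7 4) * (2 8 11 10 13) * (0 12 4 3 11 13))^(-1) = (0 10 11 3 7 1 8 14 13 9 2)(4 12)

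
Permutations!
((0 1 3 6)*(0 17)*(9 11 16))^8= ((0 1 3 6 17)(9 11 16))^8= (0 6 1 17 3)(9 16 11)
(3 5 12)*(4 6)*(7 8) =(3 5 12)(4 6)(7 8) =[0, 1, 2, 5, 6, 12, 4, 8, 7, 9, 10, 11, 3]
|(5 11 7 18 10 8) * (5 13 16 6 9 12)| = 11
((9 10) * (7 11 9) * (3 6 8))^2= ((3 6 8)(7 11 9 10))^2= (3 8 6)(7 9)(10 11)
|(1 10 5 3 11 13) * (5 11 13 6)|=|(1 10 11 6 5 3 13)|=7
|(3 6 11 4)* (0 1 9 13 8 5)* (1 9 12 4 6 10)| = |(0 9 13 8 5)(1 12 4 3 10)(6 11)| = 10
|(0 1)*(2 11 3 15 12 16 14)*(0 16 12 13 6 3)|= 12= |(0 1 16 14 2 11)(3 15 13 6)|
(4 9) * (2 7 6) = [0, 1, 7, 3, 9, 5, 2, 6, 8, 4] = (2 7 6)(4 9)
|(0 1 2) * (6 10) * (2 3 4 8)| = 6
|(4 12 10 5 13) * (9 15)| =|(4 12 10 5 13)(9 15)| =10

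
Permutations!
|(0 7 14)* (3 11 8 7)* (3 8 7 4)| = 7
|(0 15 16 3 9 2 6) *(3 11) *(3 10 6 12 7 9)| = |(0 15 16 11 10 6)(2 12 7 9)| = 12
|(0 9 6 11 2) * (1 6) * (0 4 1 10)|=|(0 9 10)(1 6 11 2 4)|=15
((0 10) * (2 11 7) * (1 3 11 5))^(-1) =((0 10)(1 3 11 7 2 5))^(-1) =(0 10)(1 5 2 7 11 3)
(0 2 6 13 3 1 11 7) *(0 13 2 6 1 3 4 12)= (0 6 2 1 11 7 13 4 12)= [6, 11, 1, 3, 12, 5, 2, 13, 8, 9, 10, 7, 0, 4]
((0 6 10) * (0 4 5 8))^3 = ((0 6 10 4 5 8))^3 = (0 4)(5 6)(8 10)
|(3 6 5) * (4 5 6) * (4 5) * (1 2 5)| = |(6)(1 2 5 3)| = 4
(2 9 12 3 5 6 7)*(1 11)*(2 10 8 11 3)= (1 3 5 6 7 10 8 11)(2 9 12)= [0, 3, 9, 5, 4, 6, 7, 10, 11, 12, 8, 1, 2]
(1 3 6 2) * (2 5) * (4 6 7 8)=[0, 3, 1, 7, 6, 2, 5, 8, 4]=(1 3 7 8 4 6 5 2)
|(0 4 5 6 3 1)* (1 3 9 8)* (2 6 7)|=|(0 4 5 7 2 6 9 8 1)|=9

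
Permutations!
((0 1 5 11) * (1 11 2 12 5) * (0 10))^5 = (0 10 11)(2 5 12)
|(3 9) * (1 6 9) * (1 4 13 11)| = 7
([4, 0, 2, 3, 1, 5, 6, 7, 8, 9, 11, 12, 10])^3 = [0, 1, 2, 3, 4, 5, 6, 7, 8, 9, 10, 11, 12]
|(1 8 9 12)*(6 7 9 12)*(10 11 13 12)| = |(1 8 10 11 13 12)(6 7 9)| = 6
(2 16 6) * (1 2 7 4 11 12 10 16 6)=[0, 2, 6, 3, 11, 5, 7, 4, 8, 9, 16, 12, 10, 13, 14, 15, 1]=(1 2 6 7 4 11 12 10 16)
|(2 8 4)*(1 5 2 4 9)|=5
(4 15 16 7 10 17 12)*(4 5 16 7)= (4 15 7 10 17 12 5 16)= [0, 1, 2, 3, 15, 16, 6, 10, 8, 9, 17, 11, 5, 13, 14, 7, 4, 12]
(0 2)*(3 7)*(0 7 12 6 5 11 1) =(0 2 7 3 12 6 5 11 1) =[2, 0, 7, 12, 4, 11, 5, 3, 8, 9, 10, 1, 6]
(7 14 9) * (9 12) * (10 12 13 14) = (7 10 12 9)(13 14) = [0, 1, 2, 3, 4, 5, 6, 10, 8, 7, 12, 11, 9, 14, 13]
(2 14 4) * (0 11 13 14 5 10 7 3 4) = [11, 1, 5, 4, 2, 10, 6, 3, 8, 9, 7, 13, 12, 14, 0] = (0 11 13 14)(2 5 10 7 3 4)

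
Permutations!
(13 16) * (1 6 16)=(1 6 16 13)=[0, 6, 2, 3, 4, 5, 16, 7, 8, 9, 10, 11, 12, 1, 14, 15, 13]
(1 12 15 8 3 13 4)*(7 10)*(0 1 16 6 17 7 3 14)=(0 1 12 15 8 14)(3 13 4 16 6 17 7 10)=[1, 12, 2, 13, 16, 5, 17, 10, 14, 9, 3, 11, 15, 4, 0, 8, 6, 7]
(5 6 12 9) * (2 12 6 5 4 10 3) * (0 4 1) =(0 4 10 3 2 12 9 1) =[4, 0, 12, 2, 10, 5, 6, 7, 8, 1, 3, 11, 9]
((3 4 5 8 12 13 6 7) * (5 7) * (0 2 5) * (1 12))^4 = (0 1)(2 12)(3 4 7)(5 13)(6 8)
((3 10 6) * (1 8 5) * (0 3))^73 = ((0 3 10 6)(1 8 5))^73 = (0 3 10 6)(1 8 5)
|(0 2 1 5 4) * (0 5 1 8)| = 6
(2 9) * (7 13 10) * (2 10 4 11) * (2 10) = (2 9)(4 11 10 7 13) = [0, 1, 9, 3, 11, 5, 6, 13, 8, 2, 7, 10, 12, 4]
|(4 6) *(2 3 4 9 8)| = |(2 3 4 6 9 8)| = 6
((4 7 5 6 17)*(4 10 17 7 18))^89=(4 18)(5 7 6)(10 17)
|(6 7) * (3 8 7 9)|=|(3 8 7 6 9)|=5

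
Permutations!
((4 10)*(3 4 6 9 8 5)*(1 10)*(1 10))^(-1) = ((3 4 10 6 9 8 5))^(-1) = (3 5 8 9 6 10 4)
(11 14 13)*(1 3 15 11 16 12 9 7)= (1 3 15 11 14 13 16 12 9 7)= [0, 3, 2, 15, 4, 5, 6, 1, 8, 7, 10, 14, 9, 16, 13, 11, 12]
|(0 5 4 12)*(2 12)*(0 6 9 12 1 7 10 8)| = |(0 5 4 2 1 7 10 8)(6 9 12)| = 24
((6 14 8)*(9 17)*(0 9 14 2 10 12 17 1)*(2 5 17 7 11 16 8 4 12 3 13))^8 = ((0 9 1)(2 10 3 13)(4 12 7 11 16 8 6 5 17 14))^8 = (0 1 9)(4 17 6 16 7)(5 8 11 12 14)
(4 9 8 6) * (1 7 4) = (1 7 4 9 8 6) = [0, 7, 2, 3, 9, 5, 1, 4, 6, 8]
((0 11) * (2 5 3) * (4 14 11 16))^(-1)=((0 16 4 14 11)(2 5 3))^(-1)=(0 11 14 4 16)(2 3 5)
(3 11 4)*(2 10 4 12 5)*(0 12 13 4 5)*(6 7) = (0 12)(2 10 5)(3 11 13 4)(6 7) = [12, 1, 10, 11, 3, 2, 7, 6, 8, 9, 5, 13, 0, 4]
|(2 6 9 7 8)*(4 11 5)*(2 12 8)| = 12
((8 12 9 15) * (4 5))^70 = ((4 5)(8 12 9 15))^70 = (8 9)(12 15)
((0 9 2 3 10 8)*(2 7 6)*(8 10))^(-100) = ((10)(0 9 7 6 2 3 8))^(-100) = (10)(0 3 6 9 8 2 7)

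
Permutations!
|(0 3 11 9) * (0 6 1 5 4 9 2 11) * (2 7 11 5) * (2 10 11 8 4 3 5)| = |(0 5 3)(1 10 11 7 8 4 9 6)| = 24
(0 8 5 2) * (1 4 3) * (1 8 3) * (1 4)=(0 3 8 5 2)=[3, 1, 0, 8, 4, 2, 6, 7, 5]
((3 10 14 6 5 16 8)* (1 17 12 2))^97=(1 17 12 2)(3 8 16 5 6 14 10)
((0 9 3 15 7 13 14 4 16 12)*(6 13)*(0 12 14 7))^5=((0 9 3 15)(4 16 14)(6 13 7))^5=(0 9 3 15)(4 14 16)(6 7 13)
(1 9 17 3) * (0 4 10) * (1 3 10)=(0 4 1 9 17 10)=[4, 9, 2, 3, 1, 5, 6, 7, 8, 17, 0, 11, 12, 13, 14, 15, 16, 10]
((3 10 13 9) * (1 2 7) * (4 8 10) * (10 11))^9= (3 8 10 9 4 11 13)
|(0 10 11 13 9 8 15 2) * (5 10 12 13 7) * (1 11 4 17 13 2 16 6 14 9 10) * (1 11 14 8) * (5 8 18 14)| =|(0 12 2)(1 5 11 7 8 15 16 6 18 14 9)(4 17 13 10)| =132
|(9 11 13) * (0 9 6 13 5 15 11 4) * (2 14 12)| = |(0 9 4)(2 14 12)(5 15 11)(6 13)| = 6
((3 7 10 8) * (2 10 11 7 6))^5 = ((2 10 8 3 6)(7 11))^5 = (7 11)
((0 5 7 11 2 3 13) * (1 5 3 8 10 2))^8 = (0 13 3)(2 10 8)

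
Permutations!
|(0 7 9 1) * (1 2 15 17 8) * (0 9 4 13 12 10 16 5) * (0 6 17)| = |(0 7 4 13 12 10 16 5 6 17 8 1 9 2 15)| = 15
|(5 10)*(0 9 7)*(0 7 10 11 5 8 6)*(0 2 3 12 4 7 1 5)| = |(0 9 10 8 6 2 3 12 4 7 1 5 11)| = 13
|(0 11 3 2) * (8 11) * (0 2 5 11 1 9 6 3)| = |(0 8 1 9 6 3 5 11)| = 8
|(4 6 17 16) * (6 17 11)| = 6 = |(4 17 16)(6 11)|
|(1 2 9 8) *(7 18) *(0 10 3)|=|(0 10 3)(1 2 9 8)(7 18)|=12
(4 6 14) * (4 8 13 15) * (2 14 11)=(2 14 8 13 15 4 6 11)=[0, 1, 14, 3, 6, 5, 11, 7, 13, 9, 10, 2, 12, 15, 8, 4]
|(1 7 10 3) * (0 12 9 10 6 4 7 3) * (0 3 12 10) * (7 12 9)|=|(0 10 3 1 9)(4 12 7 6)|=20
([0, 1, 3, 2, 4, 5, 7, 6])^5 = (2 3)(6 7)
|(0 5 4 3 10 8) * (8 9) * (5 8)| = 10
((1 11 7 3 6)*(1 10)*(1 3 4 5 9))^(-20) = (1 5 7)(3 6 10)(4 11 9)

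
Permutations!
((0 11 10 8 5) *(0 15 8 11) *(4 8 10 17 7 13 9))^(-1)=(4 9 13 7 17 11 10 15 5 8)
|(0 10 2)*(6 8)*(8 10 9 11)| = |(0 9 11 8 6 10 2)| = 7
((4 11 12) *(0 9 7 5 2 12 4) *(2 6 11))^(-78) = ((0 9 7 5 6 11 4 2 12))^(-78) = (0 5 4)(2 9 6)(7 11 12)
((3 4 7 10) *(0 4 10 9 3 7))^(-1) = ((0 4)(3 10 7 9))^(-1) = (0 4)(3 9 7 10)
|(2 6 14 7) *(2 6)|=|(6 14 7)|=3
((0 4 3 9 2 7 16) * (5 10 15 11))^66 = (0 9 16 3 7 4 2)(5 15)(10 11)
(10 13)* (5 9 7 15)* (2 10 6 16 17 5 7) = (2 10 13 6 16 17 5 9)(7 15) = [0, 1, 10, 3, 4, 9, 16, 15, 8, 2, 13, 11, 12, 6, 14, 7, 17, 5]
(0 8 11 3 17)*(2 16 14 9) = (0 8 11 3 17)(2 16 14 9) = [8, 1, 16, 17, 4, 5, 6, 7, 11, 2, 10, 3, 12, 13, 9, 15, 14, 0]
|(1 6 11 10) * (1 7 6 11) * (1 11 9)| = |(1 9)(6 11 10 7)| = 4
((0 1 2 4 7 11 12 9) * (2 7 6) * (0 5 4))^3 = ((0 1 7 11 12 9 5 4 6 2))^3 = (0 11 5 2 7 9 6 1 12 4)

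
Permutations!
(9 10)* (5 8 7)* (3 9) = (3 9 10)(5 8 7) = [0, 1, 2, 9, 4, 8, 6, 5, 7, 10, 3]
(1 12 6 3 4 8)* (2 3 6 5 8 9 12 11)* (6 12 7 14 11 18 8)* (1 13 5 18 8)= (1 8 13 5 6 12 18)(2 3 4 9 7 14 11)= [0, 8, 3, 4, 9, 6, 12, 14, 13, 7, 10, 2, 18, 5, 11, 15, 16, 17, 1]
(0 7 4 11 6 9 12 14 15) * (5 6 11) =(0 7 4 5 6 9 12 14 15) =[7, 1, 2, 3, 5, 6, 9, 4, 8, 12, 10, 11, 14, 13, 15, 0]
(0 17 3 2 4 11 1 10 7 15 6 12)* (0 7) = (0 17 3 2 4 11 1 10)(6 12 7 15) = [17, 10, 4, 2, 11, 5, 12, 15, 8, 9, 0, 1, 7, 13, 14, 6, 16, 3]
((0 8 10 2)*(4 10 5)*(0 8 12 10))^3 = (0 2 4 10 5 12 8)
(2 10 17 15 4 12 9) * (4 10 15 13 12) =(2 15 10 17 13 12 9) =[0, 1, 15, 3, 4, 5, 6, 7, 8, 2, 17, 11, 9, 12, 14, 10, 16, 13]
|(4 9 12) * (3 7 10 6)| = |(3 7 10 6)(4 9 12)| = 12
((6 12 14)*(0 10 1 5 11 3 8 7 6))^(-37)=((0 10 1 5 11 3 8 7 6 12 14))^(-37)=(0 7 5 14 8 1 12 3 10 6 11)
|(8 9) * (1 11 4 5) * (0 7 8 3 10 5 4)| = |(0 7 8 9 3 10 5 1 11)| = 9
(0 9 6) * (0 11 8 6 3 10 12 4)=(0 9 3 10 12 4)(6 11 8)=[9, 1, 2, 10, 0, 5, 11, 7, 6, 3, 12, 8, 4]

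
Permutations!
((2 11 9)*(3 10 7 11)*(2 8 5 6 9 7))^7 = ((2 3 10)(5 6 9 8)(7 11))^7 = (2 3 10)(5 8 9 6)(7 11)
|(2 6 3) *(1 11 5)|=3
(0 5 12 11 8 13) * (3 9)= (0 5 12 11 8 13)(3 9)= [5, 1, 2, 9, 4, 12, 6, 7, 13, 3, 10, 8, 11, 0]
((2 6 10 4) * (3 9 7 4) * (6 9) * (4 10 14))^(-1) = (2 4 14 6 3 10 7 9)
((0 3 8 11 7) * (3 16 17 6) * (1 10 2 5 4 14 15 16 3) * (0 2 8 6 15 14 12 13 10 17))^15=((0 3 6 1 17 15 16)(2 5 4 12 13 10 8 11 7))^15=(0 3 6 1 17 15 16)(2 8 12)(4 7 10)(5 11 13)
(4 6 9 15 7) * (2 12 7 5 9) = (2 12 7 4 6)(5 9 15) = [0, 1, 12, 3, 6, 9, 2, 4, 8, 15, 10, 11, 7, 13, 14, 5]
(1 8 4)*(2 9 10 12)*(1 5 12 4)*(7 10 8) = (1 7 10 4 5 12 2 9 8) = [0, 7, 9, 3, 5, 12, 6, 10, 1, 8, 4, 11, 2]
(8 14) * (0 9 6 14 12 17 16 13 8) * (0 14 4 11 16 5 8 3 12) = [9, 1, 2, 12, 11, 8, 4, 7, 0, 6, 10, 16, 17, 3, 14, 15, 13, 5] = (0 9 6 4 11 16 13 3 12 17 5 8)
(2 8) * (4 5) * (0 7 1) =(0 7 1)(2 8)(4 5) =[7, 0, 8, 3, 5, 4, 6, 1, 2]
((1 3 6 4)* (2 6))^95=(6)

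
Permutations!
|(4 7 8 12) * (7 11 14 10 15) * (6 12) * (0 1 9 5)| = 36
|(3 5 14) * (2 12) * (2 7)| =3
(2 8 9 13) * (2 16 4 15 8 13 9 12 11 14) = (2 13 16 4 15 8 12 11 14) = [0, 1, 13, 3, 15, 5, 6, 7, 12, 9, 10, 14, 11, 16, 2, 8, 4]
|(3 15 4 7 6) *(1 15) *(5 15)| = 7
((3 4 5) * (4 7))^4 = (7)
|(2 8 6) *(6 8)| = 2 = |(8)(2 6)|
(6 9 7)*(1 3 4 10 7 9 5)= (1 3 4 10 7 6 5)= [0, 3, 2, 4, 10, 1, 5, 6, 8, 9, 7]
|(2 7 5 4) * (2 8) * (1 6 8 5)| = |(1 6 8 2 7)(4 5)| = 10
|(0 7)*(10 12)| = 2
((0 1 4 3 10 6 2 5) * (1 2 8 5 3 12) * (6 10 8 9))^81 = (12)(0 2 3 8 5)(6 9)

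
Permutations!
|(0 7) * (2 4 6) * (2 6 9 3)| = 4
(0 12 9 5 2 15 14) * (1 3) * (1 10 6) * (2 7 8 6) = (0 12 9 5 7 8 6 1 3 10 2 15 14) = [12, 3, 15, 10, 4, 7, 1, 8, 6, 5, 2, 11, 9, 13, 0, 14]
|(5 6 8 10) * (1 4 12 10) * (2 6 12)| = 15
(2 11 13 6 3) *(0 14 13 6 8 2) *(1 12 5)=(0 14 13 8 2 11 6 3)(1 12 5)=[14, 12, 11, 0, 4, 1, 3, 7, 2, 9, 10, 6, 5, 8, 13]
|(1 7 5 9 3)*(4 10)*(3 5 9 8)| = 6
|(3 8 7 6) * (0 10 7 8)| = |(0 10 7 6 3)| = 5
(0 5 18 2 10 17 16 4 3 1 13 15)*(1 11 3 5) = (0 1 13 15)(2 10 17 16 4 5 18)(3 11) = [1, 13, 10, 11, 5, 18, 6, 7, 8, 9, 17, 3, 12, 15, 14, 0, 4, 16, 2]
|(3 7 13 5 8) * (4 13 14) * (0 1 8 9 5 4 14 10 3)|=|(14)(0 1 8)(3 7 10)(4 13)(5 9)|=6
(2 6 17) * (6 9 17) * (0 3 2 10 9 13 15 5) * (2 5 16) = (0 3 5)(2 13 15 16)(9 17 10) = [3, 1, 13, 5, 4, 0, 6, 7, 8, 17, 9, 11, 12, 15, 14, 16, 2, 10]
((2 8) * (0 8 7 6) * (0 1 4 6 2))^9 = (0 8)(2 7)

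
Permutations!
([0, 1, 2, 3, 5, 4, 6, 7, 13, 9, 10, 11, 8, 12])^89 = [0, 1, 2, 3, 5, 4, 6, 7, 12, 9, 10, 11, 13, 8]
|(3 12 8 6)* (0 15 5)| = 12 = |(0 15 5)(3 12 8 6)|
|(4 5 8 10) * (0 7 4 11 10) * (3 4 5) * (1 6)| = |(0 7 5 8)(1 6)(3 4)(10 11)| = 4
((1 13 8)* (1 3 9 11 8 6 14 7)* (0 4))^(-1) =(0 4)(1 7 14 6 13)(3 8 11 9)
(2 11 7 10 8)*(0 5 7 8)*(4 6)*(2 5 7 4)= [7, 1, 11, 3, 6, 4, 2, 10, 5, 9, 0, 8]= (0 7 10)(2 11 8 5 4 6)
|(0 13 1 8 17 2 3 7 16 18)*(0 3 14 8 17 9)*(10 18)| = 40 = |(0 13 1 17 2 14 8 9)(3 7 16 10 18)|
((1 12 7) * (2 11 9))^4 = ((1 12 7)(2 11 9))^4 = (1 12 7)(2 11 9)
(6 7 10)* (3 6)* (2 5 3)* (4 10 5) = (2 4 10)(3 6 7 5) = [0, 1, 4, 6, 10, 3, 7, 5, 8, 9, 2]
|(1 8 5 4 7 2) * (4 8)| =4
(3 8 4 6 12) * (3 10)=[0, 1, 2, 8, 6, 5, 12, 7, 4, 9, 3, 11, 10]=(3 8 4 6 12 10)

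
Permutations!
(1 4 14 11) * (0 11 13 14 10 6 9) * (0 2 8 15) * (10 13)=[11, 4, 8, 3, 13, 5, 9, 7, 15, 2, 6, 1, 12, 14, 10, 0]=(0 11 1 4 13 14 10 6 9 2 8 15)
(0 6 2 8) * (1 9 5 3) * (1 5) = (0 6 2 8)(1 9)(3 5) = [6, 9, 8, 5, 4, 3, 2, 7, 0, 1]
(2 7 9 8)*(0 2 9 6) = (0 2 7 6)(8 9) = [2, 1, 7, 3, 4, 5, 0, 6, 9, 8]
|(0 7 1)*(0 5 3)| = |(0 7 1 5 3)| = 5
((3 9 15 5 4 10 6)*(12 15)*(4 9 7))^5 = ((3 7 4 10 6)(5 9 12 15))^5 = (5 9 12 15)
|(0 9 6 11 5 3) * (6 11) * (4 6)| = 10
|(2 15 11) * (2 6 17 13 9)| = 7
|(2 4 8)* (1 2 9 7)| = 6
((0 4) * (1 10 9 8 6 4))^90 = (0 4 6 8 9 10 1)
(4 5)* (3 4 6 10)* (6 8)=(3 4 5 8 6 10)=[0, 1, 2, 4, 5, 8, 10, 7, 6, 9, 3]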